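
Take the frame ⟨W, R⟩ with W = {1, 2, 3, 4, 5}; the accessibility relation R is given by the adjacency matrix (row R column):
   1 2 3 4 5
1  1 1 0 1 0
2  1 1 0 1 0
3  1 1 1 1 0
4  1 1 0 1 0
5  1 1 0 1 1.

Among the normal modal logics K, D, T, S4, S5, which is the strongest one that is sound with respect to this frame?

S4

Serial (axiom D): yes — every world has a successor (e.g. 1 R 1).
Reflexive (axiom T): yes — every world is R-related to itself.
Transitive (axiom 4): yes — every two-step R-path is closed by a direct edge.
Euclidean (axiom 5): no — 3 R 1 and 3 R 3, but not 1 R 3.
So F validates K, D, T, S4; S5 would additionally require R to be Euclidean. The strongest is S4.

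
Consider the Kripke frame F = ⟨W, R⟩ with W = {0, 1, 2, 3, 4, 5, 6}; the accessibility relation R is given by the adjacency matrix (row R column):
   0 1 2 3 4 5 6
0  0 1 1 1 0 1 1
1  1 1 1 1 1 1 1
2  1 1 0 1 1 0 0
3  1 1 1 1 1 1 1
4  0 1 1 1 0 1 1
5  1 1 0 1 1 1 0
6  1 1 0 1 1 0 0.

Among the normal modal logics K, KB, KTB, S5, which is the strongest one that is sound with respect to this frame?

Symmetric (axiom B): yes — every pair in R has its reverse in R.
Reflexive (axiom T): no — 0 is not related to itself.
Euclidean (axiom 5): no — 0 R 2 and 0 R 5, but not 2 R 5.
So F validates K, KB; KTB would additionally require R to be reflexive. The strongest is KB.

KB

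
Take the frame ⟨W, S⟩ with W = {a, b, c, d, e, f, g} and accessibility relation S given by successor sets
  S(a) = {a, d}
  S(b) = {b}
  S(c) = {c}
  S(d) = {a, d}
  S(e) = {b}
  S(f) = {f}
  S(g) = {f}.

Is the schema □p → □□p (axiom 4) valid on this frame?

Yes

The schema 4 characterises exactly the transitive frames.
Transitive: yes — every two-step S-path is closed by a direct edge.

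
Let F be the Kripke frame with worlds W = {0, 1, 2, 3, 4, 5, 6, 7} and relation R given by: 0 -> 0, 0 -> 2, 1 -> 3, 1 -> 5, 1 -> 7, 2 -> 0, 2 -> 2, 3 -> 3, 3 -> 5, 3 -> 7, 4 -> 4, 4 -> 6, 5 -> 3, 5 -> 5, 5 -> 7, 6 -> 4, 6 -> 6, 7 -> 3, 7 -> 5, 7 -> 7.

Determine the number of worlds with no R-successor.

R is serial; there are no such worlds.

0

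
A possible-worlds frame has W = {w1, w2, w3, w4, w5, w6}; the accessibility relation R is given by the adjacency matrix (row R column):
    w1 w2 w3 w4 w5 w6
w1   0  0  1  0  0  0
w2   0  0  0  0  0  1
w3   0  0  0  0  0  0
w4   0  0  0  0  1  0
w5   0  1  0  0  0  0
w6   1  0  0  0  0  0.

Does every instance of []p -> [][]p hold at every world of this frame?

No

The schema 4 characterises exactly the transitive frames.
Transitive: no — w2 R w6 and w6 R w1, but not w2 R w1.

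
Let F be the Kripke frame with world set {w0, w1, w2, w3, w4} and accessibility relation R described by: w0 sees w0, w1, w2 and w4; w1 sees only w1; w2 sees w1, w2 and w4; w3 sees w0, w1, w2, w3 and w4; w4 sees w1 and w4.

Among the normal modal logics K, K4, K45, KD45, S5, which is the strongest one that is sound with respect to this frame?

K4

Transitive (axiom 4): yes — every two-step R-path is closed by a direct edge.
Euclidean (axiom 5): no — w0 R w1 and w0 R w2, but not w1 R w2.
Serial (axiom D): yes — every world has a successor (e.g. w0 R w0).
Reflexive (axiom T): yes — every world is R-related to itself.
So F validates K, K4; K45 would additionally require R to be Euclidean. The strongest is K4.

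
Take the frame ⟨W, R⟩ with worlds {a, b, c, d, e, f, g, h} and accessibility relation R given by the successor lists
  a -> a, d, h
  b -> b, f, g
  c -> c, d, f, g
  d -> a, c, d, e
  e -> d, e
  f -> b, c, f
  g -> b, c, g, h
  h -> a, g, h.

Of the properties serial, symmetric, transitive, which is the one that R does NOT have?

Serial: yes — every world has a successor (e.g. a R a).
Symmetric: yes — every pair in R has its reverse in R.
Transitive: no — a R d and d R c, but not a R c.
Only transitive fails.

transitive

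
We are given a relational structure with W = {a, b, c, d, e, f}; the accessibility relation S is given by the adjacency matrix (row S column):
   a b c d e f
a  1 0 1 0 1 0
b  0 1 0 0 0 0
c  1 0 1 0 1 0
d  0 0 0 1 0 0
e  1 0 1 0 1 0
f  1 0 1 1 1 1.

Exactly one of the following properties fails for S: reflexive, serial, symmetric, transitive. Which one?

symmetric

Reflexive: yes — every world is S-related to itself.
Serial: yes — every world has a successor (e.g. a S a).
Symmetric: no — f S a but not a S f.
Transitive: yes — every two-step S-path is closed by a direct edge.
Only symmetric fails.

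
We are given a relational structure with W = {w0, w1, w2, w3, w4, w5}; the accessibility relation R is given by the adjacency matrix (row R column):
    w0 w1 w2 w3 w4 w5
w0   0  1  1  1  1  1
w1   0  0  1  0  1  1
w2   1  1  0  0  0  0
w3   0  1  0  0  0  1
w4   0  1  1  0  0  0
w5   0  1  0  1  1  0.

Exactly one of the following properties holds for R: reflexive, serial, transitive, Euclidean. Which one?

serial

Reflexive: no — w0 is not related to itself.
Serial: yes — every world has a successor (e.g. w0 R w1).
Transitive: no — w1 R w2 and w2 R w0, but not w1 R w0.
Euclidean: no — w0 R w1 and w0 R w3, but not w1 R w3.
Only serial holds.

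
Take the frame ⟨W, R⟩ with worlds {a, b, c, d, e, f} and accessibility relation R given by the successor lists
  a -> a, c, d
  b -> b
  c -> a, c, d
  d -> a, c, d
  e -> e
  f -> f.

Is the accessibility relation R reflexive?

Yes

Reflexive: yes — every world is R-related to itself.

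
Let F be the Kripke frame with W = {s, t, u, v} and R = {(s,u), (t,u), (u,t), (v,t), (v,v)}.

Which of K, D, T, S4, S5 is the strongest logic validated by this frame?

Serial (axiom D): yes — every world has a successor (e.g. s R u).
Reflexive (axiom T): no — s is not related to itself.
Transitive (axiom 4): no — s R u and u R t, but not s R t.
Euclidean (axiom 5): no — s R u and s R u, but not u R u.
So F validates K, D; T would additionally require R to be reflexive. The strongest is D.

D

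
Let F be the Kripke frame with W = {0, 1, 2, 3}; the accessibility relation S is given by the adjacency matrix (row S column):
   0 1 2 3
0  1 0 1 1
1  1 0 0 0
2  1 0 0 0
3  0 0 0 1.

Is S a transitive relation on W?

No

Transitive: no — 1 S 0 and 0 S 2, but not 1 S 2.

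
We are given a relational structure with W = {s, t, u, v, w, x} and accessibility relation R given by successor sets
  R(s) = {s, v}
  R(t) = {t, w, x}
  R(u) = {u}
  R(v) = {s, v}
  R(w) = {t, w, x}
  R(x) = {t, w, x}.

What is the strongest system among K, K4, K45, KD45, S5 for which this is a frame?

S5

Transitive (axiom 4): yes — every two-step R-path is closed by a direct edge.
Euclidean (axiom 5): yes — any two successors of a common world are R-related.
Serial (axiom D): yes — every world has a successor (e.g. s R s).
Reflexive (axiom T): yes — every world is R-related to itself.
So F validates K, K4, K45, KD45, S5. The strongest is S5.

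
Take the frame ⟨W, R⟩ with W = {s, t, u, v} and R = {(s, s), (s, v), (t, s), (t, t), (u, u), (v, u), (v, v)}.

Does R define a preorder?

Reflexive: yes — every world is R-related to itself.
Transitive: no — s R v and v R u, but not s R u.
So R is not a preorder.

No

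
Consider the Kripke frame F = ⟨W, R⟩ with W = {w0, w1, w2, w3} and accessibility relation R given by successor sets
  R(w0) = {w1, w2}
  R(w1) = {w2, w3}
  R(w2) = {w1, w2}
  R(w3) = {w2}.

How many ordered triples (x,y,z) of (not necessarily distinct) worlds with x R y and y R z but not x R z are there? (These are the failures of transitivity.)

Enumerating: (w0,w1,w3), (w1,w2,w1), (w2,w1,w3), (w3,w2,w1).

4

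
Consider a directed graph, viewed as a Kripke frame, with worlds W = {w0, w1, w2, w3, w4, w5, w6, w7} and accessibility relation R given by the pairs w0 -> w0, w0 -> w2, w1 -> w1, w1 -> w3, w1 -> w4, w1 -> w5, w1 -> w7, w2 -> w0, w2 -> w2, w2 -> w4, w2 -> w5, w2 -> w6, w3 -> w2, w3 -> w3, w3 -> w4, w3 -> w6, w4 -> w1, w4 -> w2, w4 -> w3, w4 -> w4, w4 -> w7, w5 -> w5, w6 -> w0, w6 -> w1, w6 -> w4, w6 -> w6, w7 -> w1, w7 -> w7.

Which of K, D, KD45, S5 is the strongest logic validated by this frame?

Serial (axiom D): yes — every world has a successor (e.g. w0 R w0).
Euclidean (axiom 5): no — w1 R w3 and w1 R w5, but not w3 R w5.
Transitive (axiom 4): no — w0 R w2 and w2 R w4, but not w0 R w4.
Reflexive (axiom T): yes — every world is R-related to itself.
So F validates K, D; KD45 would additionally require R to be Euclidean and transitive. The strongest is D.

D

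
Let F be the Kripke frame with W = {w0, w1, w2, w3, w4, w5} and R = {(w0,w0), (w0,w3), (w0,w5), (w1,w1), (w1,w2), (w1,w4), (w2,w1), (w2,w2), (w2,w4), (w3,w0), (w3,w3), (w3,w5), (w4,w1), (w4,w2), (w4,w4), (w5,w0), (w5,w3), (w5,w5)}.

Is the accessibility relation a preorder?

Yes

Reflexive: yes — every world is R-related to itself.
Transitive: yes — every two-step R-path is closed by a direct edge.
So R is a preorder.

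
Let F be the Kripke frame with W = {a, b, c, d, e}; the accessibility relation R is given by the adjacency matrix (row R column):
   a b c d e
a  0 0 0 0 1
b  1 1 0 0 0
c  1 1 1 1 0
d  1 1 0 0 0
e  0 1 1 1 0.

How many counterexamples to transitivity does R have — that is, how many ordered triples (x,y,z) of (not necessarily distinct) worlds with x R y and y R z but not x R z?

9

Enumerating: (a,e,b), (a,e,c), (a,e,d), (b,a,e), (c,a,e), (d,a,e), (e,b,a), (e,c,a), (e,d,a).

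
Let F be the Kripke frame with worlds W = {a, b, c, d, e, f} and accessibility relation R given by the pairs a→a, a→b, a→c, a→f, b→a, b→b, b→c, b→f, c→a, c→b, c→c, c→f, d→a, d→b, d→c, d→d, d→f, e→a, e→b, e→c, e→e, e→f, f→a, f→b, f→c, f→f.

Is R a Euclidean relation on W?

Euclidean: no — d R a and d R d, but not a R d.

No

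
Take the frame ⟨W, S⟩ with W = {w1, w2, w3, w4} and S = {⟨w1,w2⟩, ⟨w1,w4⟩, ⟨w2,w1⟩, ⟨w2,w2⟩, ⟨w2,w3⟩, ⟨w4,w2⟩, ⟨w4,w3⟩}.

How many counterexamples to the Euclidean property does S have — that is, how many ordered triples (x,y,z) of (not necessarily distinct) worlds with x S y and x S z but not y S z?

Enumerating: (w1,w2,w4), (w1,w4,w4), (w2,w1,w1), (w2,w1,w3), (w2,w3,w1), (w2,w3,w2), (w2,w3,w3), (w4,w3,w2), (w4,w3,w3).

9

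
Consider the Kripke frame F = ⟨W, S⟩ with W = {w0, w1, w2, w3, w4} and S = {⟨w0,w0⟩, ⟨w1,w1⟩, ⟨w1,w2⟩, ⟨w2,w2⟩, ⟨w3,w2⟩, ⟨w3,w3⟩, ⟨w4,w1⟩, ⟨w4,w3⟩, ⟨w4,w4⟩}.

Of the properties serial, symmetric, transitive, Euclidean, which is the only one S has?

serial

Serial: yes — every world has a successor (e.g. w0 S w0).
Symmetric: no — w1 S w2 but not w2 S w1.
Transitive: no — w4 S w1 and w1 S w2, but not w4 S w2.
Euclidean: no — w4 S w1 and w4 S w3, but not w1 S w3.
Only serial holds.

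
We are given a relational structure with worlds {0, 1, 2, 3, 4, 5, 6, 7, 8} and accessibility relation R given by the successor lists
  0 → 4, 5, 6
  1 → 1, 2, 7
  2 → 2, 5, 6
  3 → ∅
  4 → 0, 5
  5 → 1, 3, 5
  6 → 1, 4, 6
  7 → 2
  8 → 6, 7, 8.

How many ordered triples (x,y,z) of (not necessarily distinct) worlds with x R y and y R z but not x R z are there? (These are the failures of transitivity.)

25

Enumerating: (0,4,0), (0,5,1), (0,5,3), (0,6,1), (1,2,5), (1,2,6), (2,5,1), (2,5,3), (2,6,1), (2,6,4), (4,0,4), (4,0,6), … and 13 more.
Total: 25.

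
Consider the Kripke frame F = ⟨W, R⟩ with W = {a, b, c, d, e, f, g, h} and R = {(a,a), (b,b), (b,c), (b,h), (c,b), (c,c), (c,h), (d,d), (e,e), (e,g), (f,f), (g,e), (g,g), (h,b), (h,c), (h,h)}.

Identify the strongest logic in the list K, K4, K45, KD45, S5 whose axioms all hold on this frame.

Transitive (axiom 4): yes — every two-step R-path is closed by a direct edge.
Euclidean (axiom 5): yes — any two successors of a common world are R-related.
Serial (axiom D): yes — every world has a successor (e.g. a R a).
Reflexive (axiom T): yes — every world is R-related to itself.
So F validates K, K4, K45, KD45, S5. The strongest is S5.

S5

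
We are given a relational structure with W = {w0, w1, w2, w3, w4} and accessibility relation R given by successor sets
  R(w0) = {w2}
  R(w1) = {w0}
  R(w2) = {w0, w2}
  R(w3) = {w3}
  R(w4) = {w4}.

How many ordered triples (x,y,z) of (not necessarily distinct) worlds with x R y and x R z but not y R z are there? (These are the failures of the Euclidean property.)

2

Enumerating: (w1,w0,w0), (w2,w0,w0).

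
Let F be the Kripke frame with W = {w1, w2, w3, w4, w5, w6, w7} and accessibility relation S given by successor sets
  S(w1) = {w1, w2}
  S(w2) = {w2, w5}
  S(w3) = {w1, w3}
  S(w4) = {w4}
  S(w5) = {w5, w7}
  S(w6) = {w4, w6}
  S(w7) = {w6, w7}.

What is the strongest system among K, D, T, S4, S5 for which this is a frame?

T

Serial (axiom D): yes — every world has a successor (e.g. w1 S w1).
Reflexive (axiom T): yes — every world is S-related to itself.
Transitive (axiom 4): no — w1 S w2 and w2 S w5, but not w1 S w5.
Euclidean (axiom 5): no — w1 S w2 and w1 S w1, but not w2 S w1.
So F validates K, D, T; S4 would additionally require S to be transitive. The strongest is T.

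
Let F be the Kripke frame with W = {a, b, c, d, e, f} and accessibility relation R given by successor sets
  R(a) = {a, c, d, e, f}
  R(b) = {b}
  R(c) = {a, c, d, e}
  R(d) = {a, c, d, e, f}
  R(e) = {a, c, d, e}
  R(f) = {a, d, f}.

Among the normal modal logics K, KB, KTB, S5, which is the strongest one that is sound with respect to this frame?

KTB

Symmetric (axiom B): yes — every pair in R has its reverse in R.
Reflexive (axiom T): yes — every world is R-related to itself.
Euclidean (axiom 5): no — a R c and a R f, but not c R f.
So F validates K, KB, KTB; S5 would additionally require R to be Euclidean. The strongest is KTB.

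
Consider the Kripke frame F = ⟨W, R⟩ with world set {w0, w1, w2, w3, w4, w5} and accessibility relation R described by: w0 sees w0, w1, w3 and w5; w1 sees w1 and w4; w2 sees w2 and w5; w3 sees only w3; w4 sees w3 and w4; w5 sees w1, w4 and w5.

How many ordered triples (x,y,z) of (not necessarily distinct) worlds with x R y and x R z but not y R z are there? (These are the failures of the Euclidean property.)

Enumerating: (w0,w1,w0), (w0,w1,w3), (w0,w1,w5), (w0,w3,w0), (w0,w3,w1), (w0,w3,w5), (w0,w5,w0), (w0,w5,w3), (w1,w4,w1), (w2,w5,w2), (w4,w3,w4), (w5,w1,w5), (w5,w4,w1), (w5,w4,w5).

14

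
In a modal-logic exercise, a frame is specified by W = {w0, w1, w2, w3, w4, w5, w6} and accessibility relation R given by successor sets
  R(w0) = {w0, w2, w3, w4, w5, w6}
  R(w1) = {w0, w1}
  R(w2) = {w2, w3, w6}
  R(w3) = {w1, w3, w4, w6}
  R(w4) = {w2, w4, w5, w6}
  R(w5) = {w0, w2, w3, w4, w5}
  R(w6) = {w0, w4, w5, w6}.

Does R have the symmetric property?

No

Symmetric: no — w0 R w2 but not w2 R w0.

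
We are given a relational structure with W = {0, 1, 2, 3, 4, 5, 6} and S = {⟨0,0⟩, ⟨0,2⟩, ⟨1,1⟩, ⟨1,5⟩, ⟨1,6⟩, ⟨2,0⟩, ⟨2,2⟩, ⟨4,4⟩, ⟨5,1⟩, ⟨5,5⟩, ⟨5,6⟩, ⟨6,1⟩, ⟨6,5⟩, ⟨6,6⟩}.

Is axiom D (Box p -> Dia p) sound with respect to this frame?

The schema D characterises exactly the serial frames.
Serial: no — 3 has no S-successor.

No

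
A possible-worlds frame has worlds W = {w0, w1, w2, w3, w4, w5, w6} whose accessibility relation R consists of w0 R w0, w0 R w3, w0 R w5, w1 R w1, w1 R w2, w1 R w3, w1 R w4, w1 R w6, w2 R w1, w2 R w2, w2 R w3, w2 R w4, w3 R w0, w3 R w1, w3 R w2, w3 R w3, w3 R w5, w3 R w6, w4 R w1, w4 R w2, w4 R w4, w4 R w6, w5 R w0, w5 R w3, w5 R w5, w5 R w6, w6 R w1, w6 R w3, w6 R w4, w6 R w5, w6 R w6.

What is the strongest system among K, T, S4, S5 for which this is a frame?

Reflexive (axiom T): yes — every world is R-related to itself.
Transitive (axiom 4): no — w0 R w3 and w3 R w1, but not w0 R w1.
Euclidean (axiom 5): no — w1 R w2 and w1 R w6, but not w2 R w6.
So F validates K, T; S4 would additionally require R to be transitive. The strongest is T.

T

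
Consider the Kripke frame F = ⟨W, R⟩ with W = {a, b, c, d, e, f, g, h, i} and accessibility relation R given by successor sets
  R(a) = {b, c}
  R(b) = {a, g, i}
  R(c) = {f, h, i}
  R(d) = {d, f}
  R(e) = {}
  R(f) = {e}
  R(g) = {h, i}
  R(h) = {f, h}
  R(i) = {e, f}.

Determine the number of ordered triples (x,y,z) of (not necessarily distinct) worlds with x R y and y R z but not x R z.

Enumerating: (a,b,a), (a,b,g), (a,b,i), (a,c,f), (a,c,h), (a,c,i), (b,a,b), (b,a,c), (b,g,h), (b,i,e), (b,i,f), (c,f,e), (c,i,e), (d,f,e), (g,h,f), (g,i,e), (g,i,f), (h,f,e).

18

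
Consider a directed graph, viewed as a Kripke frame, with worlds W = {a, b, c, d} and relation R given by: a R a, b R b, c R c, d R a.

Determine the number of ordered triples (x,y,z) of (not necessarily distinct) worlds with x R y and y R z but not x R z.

0

R is transitive; there are no such tuples.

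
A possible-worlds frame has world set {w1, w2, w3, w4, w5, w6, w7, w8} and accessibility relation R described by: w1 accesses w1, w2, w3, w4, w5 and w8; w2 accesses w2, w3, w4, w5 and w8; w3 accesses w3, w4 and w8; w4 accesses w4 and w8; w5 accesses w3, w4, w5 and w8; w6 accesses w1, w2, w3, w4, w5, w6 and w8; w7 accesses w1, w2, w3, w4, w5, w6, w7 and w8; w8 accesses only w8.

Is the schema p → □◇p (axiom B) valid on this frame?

No

By correspondence theory, B is valid on a frame iff R is symmetric.
Symmetric: no — w1 R w2 but not w2 R w1.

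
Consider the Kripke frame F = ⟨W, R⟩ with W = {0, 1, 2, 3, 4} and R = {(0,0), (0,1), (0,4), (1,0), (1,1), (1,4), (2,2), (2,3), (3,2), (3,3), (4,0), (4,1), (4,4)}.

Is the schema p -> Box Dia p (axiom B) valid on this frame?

The schema B characterises exactly the symmetric frames.
Symmetric: yes — every pair in R has its reverse in R.

Yes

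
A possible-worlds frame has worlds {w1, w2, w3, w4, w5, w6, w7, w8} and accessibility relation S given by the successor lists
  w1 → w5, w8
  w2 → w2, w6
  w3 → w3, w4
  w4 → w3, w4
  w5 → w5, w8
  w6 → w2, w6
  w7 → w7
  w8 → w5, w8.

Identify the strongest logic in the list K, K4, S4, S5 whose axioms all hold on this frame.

Transitive (axiom 4): yes — every two-step S-path is closed by a direct edge.
Reflexive (axiom T): no — w1 is not related to itself.
Euclidean (axiom 5): yes — any two successors of a common world are S-related.
So F validates K, K4; S4 would additionally require S to be reflexive. The strongest is K4.

K4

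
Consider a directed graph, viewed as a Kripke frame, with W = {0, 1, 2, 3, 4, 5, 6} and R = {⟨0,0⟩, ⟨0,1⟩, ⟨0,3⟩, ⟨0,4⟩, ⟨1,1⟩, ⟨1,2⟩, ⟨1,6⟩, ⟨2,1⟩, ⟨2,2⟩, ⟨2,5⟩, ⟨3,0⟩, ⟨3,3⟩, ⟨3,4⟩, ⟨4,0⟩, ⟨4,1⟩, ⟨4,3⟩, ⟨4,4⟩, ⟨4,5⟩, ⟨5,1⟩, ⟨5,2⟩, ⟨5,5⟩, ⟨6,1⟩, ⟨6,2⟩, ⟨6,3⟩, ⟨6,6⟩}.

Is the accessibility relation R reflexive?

Reflexive: yes — every world is R-related to itself.

Yes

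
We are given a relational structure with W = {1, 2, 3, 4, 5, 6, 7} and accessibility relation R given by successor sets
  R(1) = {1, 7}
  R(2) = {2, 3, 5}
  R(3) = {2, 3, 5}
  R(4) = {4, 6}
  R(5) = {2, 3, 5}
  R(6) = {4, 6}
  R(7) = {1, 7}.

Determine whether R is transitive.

Yes

Transitive: yes — every two-step R-path is closed by a direct edge.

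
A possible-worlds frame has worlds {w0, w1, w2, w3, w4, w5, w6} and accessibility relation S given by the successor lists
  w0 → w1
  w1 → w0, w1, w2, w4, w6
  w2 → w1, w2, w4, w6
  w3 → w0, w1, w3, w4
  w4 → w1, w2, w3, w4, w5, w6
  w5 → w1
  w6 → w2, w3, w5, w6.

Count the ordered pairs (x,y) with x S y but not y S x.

8

Enumerating: (w1,w6), (w3,w0), (w3,w1), (w4,w5), (w4,w6), (w5,w1), (w6,w3), (w6,w5).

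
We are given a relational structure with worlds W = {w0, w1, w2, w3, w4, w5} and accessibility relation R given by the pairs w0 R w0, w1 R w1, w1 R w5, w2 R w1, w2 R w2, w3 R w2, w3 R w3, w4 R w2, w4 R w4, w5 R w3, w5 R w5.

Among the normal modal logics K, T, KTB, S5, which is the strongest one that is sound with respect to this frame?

Reflexive (axiom T): yes — every world is R-related to itself.
Symmetric (axiom B): no — w1 R w5 but not w5 R w1.
Euclidean (axiom 5): no — w1 R w5 and w1 R w1, but not w5 R w1.
So F validates K, T; KTB would additionally require R to be symmetric. The strongest is T.

T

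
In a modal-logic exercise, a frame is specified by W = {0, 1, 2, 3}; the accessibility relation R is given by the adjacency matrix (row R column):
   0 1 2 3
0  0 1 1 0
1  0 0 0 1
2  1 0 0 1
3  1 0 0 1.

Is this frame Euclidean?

Euclidean: no — 0 R 1 and 0 R 2, but not 1 R 2.

No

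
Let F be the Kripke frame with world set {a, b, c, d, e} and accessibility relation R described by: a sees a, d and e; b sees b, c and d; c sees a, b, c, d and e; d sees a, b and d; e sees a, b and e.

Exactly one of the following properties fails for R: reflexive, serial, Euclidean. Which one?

Reflexive: yes — every world is R-related to itself.
Serial: yes — every world has a successor (e.g. a R a).
Euclidean: no — a R d and a R e, but not d R e.
Only Euclidean fails.

Euclidean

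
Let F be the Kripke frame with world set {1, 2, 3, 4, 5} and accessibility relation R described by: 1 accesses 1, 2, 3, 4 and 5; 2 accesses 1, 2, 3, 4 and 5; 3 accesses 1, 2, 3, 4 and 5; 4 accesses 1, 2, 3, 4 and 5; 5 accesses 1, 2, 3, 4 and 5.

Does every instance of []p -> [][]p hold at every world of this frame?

By correspondence theory, 4 is valid on a frame iff R is transitive.
Transitive: yes — every two-step R-path is closed by a direct edge.

Yes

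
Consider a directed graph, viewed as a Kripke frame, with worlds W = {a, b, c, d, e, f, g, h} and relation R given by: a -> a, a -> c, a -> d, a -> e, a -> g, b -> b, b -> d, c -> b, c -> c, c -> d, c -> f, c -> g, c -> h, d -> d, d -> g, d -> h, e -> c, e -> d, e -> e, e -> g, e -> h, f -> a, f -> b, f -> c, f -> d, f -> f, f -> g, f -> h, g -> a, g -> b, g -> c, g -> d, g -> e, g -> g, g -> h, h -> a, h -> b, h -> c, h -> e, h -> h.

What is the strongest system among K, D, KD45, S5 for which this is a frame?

Serial (axiom D): yes — every world has a successor (e.g. a R a).
Euclidean (axiom 5): no — a R c and a R e, but not c R e.
Transitive (axiom 4): no — a R c and c R b, but not a R b.
Reflexive (axiom T): yes — every world is R-related to itself.
So F validates K, D; KD45 would additionally require R to be Euclidean and transitive. The strongest is D.

D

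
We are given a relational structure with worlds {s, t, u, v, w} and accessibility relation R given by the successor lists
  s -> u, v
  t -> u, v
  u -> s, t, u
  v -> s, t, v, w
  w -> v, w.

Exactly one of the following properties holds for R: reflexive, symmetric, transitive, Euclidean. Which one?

symmetric

Reflexive: no — s is not related to itself.
Symmetric: yes — every pair in R has its reverse in R.
Transitive: no — s R u and u R t, but not s R t.
Euclidean: no — s R u and s R v, but not u R v.
Only symmetric holds.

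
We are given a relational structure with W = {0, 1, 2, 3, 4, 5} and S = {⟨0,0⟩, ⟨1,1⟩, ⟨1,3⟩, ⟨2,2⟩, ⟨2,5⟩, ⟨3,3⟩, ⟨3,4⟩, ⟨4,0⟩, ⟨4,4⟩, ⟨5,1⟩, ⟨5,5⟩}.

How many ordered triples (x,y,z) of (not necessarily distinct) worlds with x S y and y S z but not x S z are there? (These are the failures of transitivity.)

Enumerating: (1,3,4), (2,5,1), (3,4,0), (5,1,3).

4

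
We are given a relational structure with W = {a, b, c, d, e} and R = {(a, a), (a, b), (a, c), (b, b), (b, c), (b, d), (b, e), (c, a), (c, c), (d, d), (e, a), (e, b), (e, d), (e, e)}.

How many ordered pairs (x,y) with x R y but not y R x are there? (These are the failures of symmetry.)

Enumerating: (a,b), (b,c), (b,d), (e,a), (e,d).

5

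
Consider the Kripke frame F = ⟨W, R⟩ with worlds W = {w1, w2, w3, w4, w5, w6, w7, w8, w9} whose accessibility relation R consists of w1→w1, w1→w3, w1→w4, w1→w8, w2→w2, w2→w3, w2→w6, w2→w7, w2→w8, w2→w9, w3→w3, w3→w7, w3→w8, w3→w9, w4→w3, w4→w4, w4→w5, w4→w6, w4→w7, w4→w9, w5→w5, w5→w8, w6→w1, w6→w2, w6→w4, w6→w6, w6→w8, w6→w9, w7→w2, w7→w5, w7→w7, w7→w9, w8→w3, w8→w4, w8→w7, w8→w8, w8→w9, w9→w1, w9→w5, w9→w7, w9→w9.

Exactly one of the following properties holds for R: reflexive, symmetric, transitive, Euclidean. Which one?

reflexive

Reflexive: yes — every world is R-related to itself.
Symmetric: no — w1 R w3 but not w3 R w1.
Transitive: no — w1 R w3 and w3 R w7, but not w1 R w7.
Euclidean: no — w1 R w3 and w1 R w4, but not w3 R w4.
Only reflexive holds.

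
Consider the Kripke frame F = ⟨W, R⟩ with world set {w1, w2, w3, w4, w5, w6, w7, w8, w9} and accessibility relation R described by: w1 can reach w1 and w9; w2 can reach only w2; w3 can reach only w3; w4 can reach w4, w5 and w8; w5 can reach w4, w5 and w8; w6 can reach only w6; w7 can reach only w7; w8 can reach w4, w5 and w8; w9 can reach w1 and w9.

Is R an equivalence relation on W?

Yes

Reflexive: yes — every world is R-related to itself.
Symmetric: yes — every pair in R has its reverse in R.
Transitive: yes — every two-step R-path is closed by a direct edge.
So R is an equivalence relation.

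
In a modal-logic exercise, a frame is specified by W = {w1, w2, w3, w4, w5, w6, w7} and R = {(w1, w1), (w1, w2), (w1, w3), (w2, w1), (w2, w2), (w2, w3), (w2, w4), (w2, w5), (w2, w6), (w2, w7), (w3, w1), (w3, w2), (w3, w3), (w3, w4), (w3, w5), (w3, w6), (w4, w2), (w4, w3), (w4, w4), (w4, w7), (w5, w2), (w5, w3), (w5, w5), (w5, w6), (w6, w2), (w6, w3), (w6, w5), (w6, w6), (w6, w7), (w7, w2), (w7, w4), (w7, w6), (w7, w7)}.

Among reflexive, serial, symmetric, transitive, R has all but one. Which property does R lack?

Reflexive: yes — every world is R-related to itself.
Serial: yes — every world has a successor (e.g. w1 R w1).
Symmetric: yes — every pair in R has its reverse in R.
Transitive: no — w1 R w2 and w2 R w4, but not w1 R w4.
Only transitive fails.

transitive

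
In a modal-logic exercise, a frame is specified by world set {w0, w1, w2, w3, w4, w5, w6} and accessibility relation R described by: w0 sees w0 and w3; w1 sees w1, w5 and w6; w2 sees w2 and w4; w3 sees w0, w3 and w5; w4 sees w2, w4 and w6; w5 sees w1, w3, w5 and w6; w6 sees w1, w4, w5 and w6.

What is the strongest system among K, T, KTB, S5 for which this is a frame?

KTB

Reflexive (axiom T): yes — every world is R-related to itself.
Symmetric (axiom B): yes — every pair in R has its reverse in R.
Euclidean (axiom 5): no — w3 R w0 and w3 R w5, but not w0 R w5.
So F validates K, T, KTB; S5 would additionally require R to be Euclidean. The strongest is KTB.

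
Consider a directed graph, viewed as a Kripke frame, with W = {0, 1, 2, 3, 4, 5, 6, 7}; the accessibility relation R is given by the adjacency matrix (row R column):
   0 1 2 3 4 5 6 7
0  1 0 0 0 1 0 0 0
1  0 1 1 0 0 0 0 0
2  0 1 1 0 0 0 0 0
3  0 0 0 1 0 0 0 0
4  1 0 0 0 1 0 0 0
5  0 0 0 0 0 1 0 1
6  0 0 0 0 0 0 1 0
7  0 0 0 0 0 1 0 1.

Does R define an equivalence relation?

Reflexive: yes — every world is R-related to itself.
Symmetric: yes — every pair in R has its reverse in R.
Transitive: yes — every two-step R-path is closed by a direct edge.
So R is an equivalence relation.

Yes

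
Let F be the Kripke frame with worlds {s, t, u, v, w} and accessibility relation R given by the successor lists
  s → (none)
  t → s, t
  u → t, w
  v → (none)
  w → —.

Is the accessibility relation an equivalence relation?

No

Reflexive: no — s is not related to itself.
Symmetric: no — t R s but not s R t.
Transitive: no — u R t and t R s, but not u R s.
So R is not an equivalence relation.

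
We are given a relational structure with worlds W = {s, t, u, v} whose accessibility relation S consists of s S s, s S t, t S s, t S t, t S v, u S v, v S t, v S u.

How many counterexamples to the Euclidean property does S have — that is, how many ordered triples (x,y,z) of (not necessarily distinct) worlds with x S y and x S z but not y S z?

Enumerating: (t,s,v), (t,v,s), (t,v,v), (u,v,v), (v,t,u), (v,u,t), (v,u,u).

7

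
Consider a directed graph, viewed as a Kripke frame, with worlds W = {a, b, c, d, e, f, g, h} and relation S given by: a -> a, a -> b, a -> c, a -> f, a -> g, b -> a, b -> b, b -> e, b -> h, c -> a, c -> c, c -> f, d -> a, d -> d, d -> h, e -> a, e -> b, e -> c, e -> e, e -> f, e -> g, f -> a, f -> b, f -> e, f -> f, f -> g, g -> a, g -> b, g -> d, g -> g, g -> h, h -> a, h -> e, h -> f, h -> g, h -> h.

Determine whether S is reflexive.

Yes

Reflexive: yes — every world is S-related to itself.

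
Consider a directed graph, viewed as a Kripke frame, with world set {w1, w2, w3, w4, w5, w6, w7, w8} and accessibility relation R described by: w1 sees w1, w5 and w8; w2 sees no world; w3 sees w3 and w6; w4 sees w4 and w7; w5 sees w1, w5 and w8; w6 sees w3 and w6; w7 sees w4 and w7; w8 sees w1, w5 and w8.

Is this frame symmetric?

Yes

Symmetric: yes — every pair in R has its reverse in R.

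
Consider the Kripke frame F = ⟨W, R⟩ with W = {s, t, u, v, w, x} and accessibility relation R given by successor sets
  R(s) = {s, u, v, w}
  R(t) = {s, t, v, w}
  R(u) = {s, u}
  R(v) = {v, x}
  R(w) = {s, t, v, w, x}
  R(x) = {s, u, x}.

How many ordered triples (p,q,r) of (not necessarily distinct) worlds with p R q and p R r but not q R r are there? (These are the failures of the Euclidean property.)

Enumerating: (s,u,v), (s,u,w), (s,v,s), (s,v,u), (s,v,w), (s,w,u), (t,s,t), (t,v,s), (t,v,t), (t,v,w), (v,x,v), (w,s,t), … and 10 more.
Total: 22.

22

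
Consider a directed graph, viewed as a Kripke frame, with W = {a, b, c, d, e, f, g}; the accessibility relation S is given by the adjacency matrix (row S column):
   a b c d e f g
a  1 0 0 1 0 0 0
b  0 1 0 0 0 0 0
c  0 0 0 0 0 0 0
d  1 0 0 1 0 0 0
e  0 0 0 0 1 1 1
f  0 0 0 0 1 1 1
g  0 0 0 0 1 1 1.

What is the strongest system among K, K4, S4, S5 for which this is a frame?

K4

Transitive (axiom 4): yes — every two-step S-path is closed by a direct edge.
Reflexive (axiom T): no — c is not related to itself.
Euclidean (axiom 5): yes — any two successors of a common world are S-related.
So F validates K, K4; S4 would additionally require S to be reflexive. The strongest is K4.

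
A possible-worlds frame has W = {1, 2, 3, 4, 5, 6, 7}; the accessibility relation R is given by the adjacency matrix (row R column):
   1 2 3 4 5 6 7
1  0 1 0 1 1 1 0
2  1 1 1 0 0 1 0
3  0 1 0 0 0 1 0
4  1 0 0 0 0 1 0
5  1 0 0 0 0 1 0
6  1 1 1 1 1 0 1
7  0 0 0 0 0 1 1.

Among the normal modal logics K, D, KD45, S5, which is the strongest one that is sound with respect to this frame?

Serial (axiom D): yes — every world has a successor (e.g. 1 R 2).
Euclidean (axiom 5): no — 1 R 2 and 1 R 4, but not 2 R 4.
Transitive (axiom 4): no — 1 R 2 and 2 R 3, but not 1 R 3.
Reflexive (axiom T): no — 1 is not related to itself.
So F validates K, D; KD45 would additionally require R to be Euclidean and transitive. The strongest is D.

D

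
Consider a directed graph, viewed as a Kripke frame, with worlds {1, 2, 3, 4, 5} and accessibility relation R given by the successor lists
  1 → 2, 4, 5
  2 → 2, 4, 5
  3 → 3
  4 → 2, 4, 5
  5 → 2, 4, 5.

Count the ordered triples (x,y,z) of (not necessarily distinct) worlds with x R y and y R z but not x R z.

R is transitive; there are no such tuples.

0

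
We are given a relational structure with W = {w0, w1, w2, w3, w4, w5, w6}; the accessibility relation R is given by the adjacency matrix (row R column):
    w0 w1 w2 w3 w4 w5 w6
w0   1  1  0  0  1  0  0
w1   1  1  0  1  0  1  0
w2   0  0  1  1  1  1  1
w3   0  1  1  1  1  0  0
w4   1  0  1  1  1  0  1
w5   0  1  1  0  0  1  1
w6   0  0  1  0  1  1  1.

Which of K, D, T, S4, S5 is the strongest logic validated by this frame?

T

Serial (axiom D): yes — every world has a successor (e.g. w0 R w0).
Reflexive (axiom T): yes — every world is R-related to itself.
Transitive (axiom 4): no — w0 R w1 and w1 R w3, but not w0 R w3.
Euclidean (axiom 5): no — w0 R w1 and w0 R w4, but not w1 R w4.
So F validates K, D, T; S4 would additionally require R to be transitive. The strongest is T.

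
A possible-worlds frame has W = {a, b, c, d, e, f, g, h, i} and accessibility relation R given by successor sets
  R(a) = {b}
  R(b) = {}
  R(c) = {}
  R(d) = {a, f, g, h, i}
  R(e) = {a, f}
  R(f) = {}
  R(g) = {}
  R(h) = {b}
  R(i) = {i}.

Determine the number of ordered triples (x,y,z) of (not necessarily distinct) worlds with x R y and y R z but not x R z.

3

Enumerating: (d,a,b), (d,h,b), (e,a,b).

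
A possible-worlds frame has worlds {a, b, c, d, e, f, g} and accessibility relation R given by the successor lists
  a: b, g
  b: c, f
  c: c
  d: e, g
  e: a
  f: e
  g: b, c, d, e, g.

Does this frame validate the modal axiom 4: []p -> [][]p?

No

Axiom 4 corresponds to the accessibility relation being transitive.
Transitive: no — a R b and b R c, but not a R c.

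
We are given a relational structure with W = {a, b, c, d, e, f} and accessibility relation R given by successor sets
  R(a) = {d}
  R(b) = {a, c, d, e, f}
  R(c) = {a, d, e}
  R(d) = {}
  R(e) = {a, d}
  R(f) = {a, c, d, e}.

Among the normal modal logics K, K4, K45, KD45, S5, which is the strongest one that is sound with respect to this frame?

Transitive (axiom 4): yes — every two-step R-path is closed by a direct edge.
Euclidean (axiom 5): no — b R a and b R c, but not a R c.
Serial (axiom D): no — d has no R-successor.
Reflexive (axiom T): no — a is not related to itself.
So F validates K, K4; K45 would additionally require R to be Euclidean. The strongest is K4.

K4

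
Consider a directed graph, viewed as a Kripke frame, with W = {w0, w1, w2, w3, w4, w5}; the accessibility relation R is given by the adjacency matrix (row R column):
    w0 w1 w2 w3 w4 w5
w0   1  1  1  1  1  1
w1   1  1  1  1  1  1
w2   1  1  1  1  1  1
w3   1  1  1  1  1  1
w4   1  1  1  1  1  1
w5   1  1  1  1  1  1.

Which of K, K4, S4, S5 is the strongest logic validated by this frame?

S5

Transitive (axiom 4): yes — every two-step R-path is closed by a direct edge.
Reflexive (axiom T): yes — every world is R-related to itself.
Euclidean (axiom 5): yes — any two successors of a common world are R-related.
So F validates K, K4, S4, S5. The strongest is S5.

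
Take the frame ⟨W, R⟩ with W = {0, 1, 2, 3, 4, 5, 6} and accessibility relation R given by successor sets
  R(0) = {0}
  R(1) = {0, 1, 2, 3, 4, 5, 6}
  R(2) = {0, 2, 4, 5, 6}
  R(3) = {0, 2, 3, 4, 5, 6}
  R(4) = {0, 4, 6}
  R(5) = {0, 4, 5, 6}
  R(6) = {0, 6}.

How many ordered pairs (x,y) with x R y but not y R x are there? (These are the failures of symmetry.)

Enumerating: (1,0), (1,2), (1,3), (1,4), (1,5), (1,6), (2,0), (2,4), (2,5), (2,6), (3,0), (3,2), … and 9 more.
Total: 21.

21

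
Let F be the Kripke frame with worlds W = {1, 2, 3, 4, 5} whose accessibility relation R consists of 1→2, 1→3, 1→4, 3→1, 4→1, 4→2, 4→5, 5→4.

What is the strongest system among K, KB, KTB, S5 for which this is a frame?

Symmetric (axiom B): no — 1 R 2 but not 2 R 1.
Reflexive (axiom T): no — 1 is not related to itself.
Euclidean (axiom 5): no — 1 R 2 and 1 R 3, but not 2 R 3.
So F validates K; KB would additionally require R to be symmetric. The strongest is K.

K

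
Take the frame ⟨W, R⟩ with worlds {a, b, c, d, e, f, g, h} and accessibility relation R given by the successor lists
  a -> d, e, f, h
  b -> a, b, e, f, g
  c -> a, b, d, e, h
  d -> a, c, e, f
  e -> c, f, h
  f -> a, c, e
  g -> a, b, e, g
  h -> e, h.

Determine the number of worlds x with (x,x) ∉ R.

5

Enumerating: a, c, d, e, f.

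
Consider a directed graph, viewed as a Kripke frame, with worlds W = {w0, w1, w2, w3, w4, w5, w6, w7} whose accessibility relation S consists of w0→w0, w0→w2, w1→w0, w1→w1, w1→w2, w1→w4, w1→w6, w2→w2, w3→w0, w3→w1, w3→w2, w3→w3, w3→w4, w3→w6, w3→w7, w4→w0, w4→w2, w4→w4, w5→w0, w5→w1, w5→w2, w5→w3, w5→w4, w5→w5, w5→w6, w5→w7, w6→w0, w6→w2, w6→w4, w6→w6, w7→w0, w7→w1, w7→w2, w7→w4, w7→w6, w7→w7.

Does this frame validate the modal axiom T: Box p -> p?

The schema T characterises exactly the reflexive frames.
Reflexive: yes — every world is S-related to itself.

Yes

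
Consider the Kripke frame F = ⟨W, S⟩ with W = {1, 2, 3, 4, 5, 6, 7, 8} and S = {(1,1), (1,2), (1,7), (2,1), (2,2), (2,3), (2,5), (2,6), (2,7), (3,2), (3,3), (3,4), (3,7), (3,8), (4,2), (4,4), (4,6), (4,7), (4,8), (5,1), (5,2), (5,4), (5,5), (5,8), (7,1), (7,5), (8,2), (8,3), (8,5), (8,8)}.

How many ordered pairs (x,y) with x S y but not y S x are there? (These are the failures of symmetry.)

Enumerating: (2,6), (2,7), (3,4), (3,7), (4,2), (4,6), (4,7), (4,8), (5,1), (5,4), (7,5), (8,2).

12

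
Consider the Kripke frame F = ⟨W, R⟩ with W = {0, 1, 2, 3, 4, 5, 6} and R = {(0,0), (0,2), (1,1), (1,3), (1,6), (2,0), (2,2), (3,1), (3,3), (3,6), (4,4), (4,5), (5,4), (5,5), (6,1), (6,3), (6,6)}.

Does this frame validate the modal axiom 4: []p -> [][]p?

By correspondence theory, 4 is valid on a frame iff R is transitive.
Transitive: yes — every two-step R-path is closed by a direct edge.

Yes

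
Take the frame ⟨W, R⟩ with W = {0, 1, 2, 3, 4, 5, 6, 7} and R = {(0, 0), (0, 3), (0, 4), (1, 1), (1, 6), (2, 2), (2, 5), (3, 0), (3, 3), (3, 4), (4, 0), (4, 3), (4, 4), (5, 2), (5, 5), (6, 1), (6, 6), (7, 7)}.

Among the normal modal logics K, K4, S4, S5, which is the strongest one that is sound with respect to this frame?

Transitive (axiom 4): yes — every two-step R-path is closed by a direct edge.
Reflexive (axiom T): yes — every world is R-related to itself.
Euclidean (axiom 5): yes — any two successors of a common world are R-related.
So F validates K, K4, S4, S5. The strongest is S5.

S5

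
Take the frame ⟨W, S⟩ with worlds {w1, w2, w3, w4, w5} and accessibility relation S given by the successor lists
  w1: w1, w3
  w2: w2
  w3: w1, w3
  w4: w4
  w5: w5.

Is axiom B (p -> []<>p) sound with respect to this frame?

Yes

Axiom B corresponds to the accessibility relation being symmetric.
Symmetric: yes — every pair in S has its reverse in S.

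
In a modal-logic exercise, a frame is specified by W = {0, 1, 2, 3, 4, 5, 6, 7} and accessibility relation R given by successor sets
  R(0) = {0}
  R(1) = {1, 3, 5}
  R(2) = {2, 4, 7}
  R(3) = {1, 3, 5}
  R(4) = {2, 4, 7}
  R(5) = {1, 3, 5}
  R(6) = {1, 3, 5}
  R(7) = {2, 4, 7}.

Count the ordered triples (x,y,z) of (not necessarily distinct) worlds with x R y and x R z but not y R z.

0

R is Euclidean; there are no such tuples.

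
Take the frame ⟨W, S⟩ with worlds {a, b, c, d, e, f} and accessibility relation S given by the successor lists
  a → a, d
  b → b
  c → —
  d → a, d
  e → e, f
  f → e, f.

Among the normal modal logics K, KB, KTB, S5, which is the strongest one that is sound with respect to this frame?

Symmetric (axiom B): yes — every pair in S has its reverse in S.
Reflexive (axiom T): no — c is not related to itself.
Euclidean (axiom 5): yes — any two successors of a common world are S-related.
So F validates K, KB; KTB would additionally require S to be reflexive. The strongest is KB.

KB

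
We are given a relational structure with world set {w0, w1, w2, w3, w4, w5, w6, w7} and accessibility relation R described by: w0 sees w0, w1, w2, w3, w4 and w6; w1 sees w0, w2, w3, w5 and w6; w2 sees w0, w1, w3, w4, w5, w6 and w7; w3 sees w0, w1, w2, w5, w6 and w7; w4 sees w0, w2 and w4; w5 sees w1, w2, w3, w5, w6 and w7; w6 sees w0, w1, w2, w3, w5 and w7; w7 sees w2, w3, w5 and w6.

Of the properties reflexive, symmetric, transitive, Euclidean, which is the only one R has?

symmetric

Reflexive: no — w1 is not related to itself.
Symmetric: yes — every pair in R has its reverse in R.
Transitive: no — w0 R w1 and w1 R w5, but not w0 R w5.
Euclidean: no — w0 R w1 and w0 R w4, but not w1 R w4.
Only symmetric holds.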